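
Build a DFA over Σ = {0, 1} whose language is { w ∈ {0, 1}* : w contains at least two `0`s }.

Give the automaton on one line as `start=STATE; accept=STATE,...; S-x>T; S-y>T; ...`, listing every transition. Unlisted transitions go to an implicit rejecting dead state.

Count `0`s, saturating at 3: states S0 through S2 mean 0 through 2 `0`s seen; S3 means more than 2. Each `0` increments (capped at S3); other symbols loop. Accept from {S2, S3}.
        0   1  
>  S0   S1  S0 
   S1   S2  S1 
 * S2   S3  S2 
 * S3   S3  S3 
(> = start, * = accepting)

start=S0; accept=S2,S3; S0-0>S1; S0-1>S0; S1-0>S2; S1-1>S1; S2-0>S3; S2-1>S2; S3-0>S3; S3-1>S3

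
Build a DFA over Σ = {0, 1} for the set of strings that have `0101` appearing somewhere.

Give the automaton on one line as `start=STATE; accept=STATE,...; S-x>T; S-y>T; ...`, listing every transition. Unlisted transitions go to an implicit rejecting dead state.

start=S0; accept=S4; S0-0>S1; S0-1>S0; S1-0>S1; S1-1>S2; S2-0>S3; S2-1>S0; S3-0>S1; S3-1>S4; S4-0>S4; S4-1>S4

States S0..S3 record the length of the longest prefix of `0101` that matches the current input suffix. Reaching S4 means `0101` has been seen, and we stay there forever. Accept from S4.
With 5 states:
        0   1  
>  S0   S1  S0 
   S1   S1  S2 
   S2   S3  S0 
   S3   S1  S4 
 * S4   S4  S4 
(> = start, * = accepting)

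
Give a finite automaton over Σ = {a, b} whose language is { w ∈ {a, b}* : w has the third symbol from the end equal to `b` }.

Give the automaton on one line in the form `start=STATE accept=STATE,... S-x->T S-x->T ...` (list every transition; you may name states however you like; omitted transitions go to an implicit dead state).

A DFA must remember the last 3 symbols (since which symbol is third-to-last isn't known until the input ends). Use one state per possible window of the last ≤3 symbols; accept from those whose window starts with `b`.
          a    b  
>  s0     s1   s2 
   s1     s3   s4 
   s2     s5   s6 
   s3     s7   s8 
   s4     s9  s10 
   s5    s11  s12 
   s6    s13  s14 
   s7     s7   s8 
   s8     s9  s10 
   s9    s11  s12 
   s10   s13  s14 
 * s11    s7   s8 
 * s12    s9  s10 
 * s13   s11  s12 
 * s14   s13  s14 
(> = start, * = accepting)

start=s0 accept=s11,s12,s13,s14 s0-a->s1 s0-b->s2 s1-a->s3 s1-b->s4 s2-a->s5 s2-b->s6 s3-a->s7 s3-b->s8 s4-a->s9 s4-b->s10 s5-a->s11 s5-b->s12 s6-a->s13 s6-b->s14 s7-a->s7 s7-b->s8 s8-a->s9 s8-b->s10 s9-a->s11 s9-b->s12 s10-a->s13 s10-b->s14 s11-a->s7 s11-b->s8 s12-a->s9 s12-b->s10 s13-a->s11 s13-b->s12 s14-a->s13 s14-b->s14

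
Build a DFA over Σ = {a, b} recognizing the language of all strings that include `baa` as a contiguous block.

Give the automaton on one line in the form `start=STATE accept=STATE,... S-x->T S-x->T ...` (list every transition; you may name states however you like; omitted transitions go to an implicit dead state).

start=q0 accept=q3 q0-a->q0 q0-b->q1 q1-a->q2 q1-b->q1 q2-a->q3 q2-b->q1 q3-a->q3 q3-b->q3

Track how much of `baa` has been matched so far: state q0 is no progress, q3 is the absorbing accept state reached once `baa` has occurred. Intermediate states record partial matches; on a mismatch, fall back to the longest reusable overlap.
A 4-state machine:
        a   b  
>  q0   q0  q1 
   q1   q2  q1 
   q2   q3  q1 
 * q3   q3  q3 
(> = start, * = accepting)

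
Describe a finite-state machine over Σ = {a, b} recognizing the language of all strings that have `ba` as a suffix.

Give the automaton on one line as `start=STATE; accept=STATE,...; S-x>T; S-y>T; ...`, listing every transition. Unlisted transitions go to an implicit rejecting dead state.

start=q0; accept=q2; q0-a>q0; q0-b>q1; q1-a>q2; q1-b>q1; q2-a>q0; q2-b>q1

Remember how much of `ba` the current input suffix matches. State q0 means no match yet; q1 means the last symbol is `b`; q2 means the last 2 symbols are `ba`. Only q2 accepts. On a mismatch, fall back to the longest proper suffix that is still a prefix of `ba`.
With 3 states:
        a   b  
>  q0   q0  q1 
   q1   q2  q1 
 * q2   q0  q1 
(> = start, * = accepting)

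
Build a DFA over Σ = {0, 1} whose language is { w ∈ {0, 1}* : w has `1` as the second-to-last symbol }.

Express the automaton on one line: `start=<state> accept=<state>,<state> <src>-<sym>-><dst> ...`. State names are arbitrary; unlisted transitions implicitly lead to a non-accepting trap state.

A DFA must remember the last 2 symbols (since which symbol is second-to-last isn't known until the input ends). Use one state per possible window of the last ≤2 symbols; accept from those whose window starts with `1`.
        0   1  
>  S0   S1  S2 
   S1   S3  S4 
   S2   S5  S6 
   S3   S3  S4 
   S4   S5  S6 
 * S5   S3  S4 
 * S6   S5  S6 
(> = start, * = accepting)

start=S0 accept=S5,S6 S0-0->S1 S0-1->S2 S1-0->S3 S1-1->S4 S2-0->S5 S2-1->S6 S3-0->S3 S3-1->S4 S4-0->S5 S4-1->S6 S5-0->S3 S5-1->S4 S6-0->S5 S6-1->S6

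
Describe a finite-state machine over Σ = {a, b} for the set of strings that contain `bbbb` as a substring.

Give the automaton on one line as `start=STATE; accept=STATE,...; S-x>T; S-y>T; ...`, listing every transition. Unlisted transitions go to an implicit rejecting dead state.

Track how much of `bbbb` has been matched so far: state S0 is no progress, S4 is the absorbing accept state reached once `bbbb` has occurred. Intermediate states record partial matches; on a mismatch, fall back to the longest reusable overlap.
With 5 states:
        a   b  
>  S0   S0  S1 
   S1   S0  S2 
   S2   S0  S3 
   S3   S0  S4 
 * S4   S4  S4 
(> = start, * = accepting)

start=S0; accept=S4; S0-a>S0; S0-b>S1; S1-a>S0; S1-b>S2; S2-a>S0; S2-b>S3; S3-a>S0; S3-b>S4; S4-a>S4; S4-b>S4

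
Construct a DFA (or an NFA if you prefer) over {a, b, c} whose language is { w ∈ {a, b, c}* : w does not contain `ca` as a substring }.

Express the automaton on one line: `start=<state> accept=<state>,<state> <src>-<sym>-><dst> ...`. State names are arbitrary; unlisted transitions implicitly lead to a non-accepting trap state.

start=S0 accept=S0,S1 S0-a->S0 S0-b->S0 S0-c->S1 S1-a->S2 S1-b->S0 S1-c->S1 S2-a->S2 S2-b->S2 S2-c->S2

Track partial matches of the forbidden pattern `ca`. State S2 is a dead state reached once `ca` has occurred; every other state accepts. S0 means no part of `ca` is currently matched.
A 3-state machine:
        a   b   c  
>* S0   S0  S0  S1 
 * S1   S2  S0  S1 
   S2   S2  S2  S2 
(> = start, * = accepting)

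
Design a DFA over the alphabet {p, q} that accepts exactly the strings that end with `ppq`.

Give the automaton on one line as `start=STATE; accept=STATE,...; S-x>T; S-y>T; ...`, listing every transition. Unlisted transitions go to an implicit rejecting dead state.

Let each state record the length of the longest suffix of the input read so far that is also a prefix of `ppq`. B means the last symbol is `p`; C means the last 2 symbols are `pp`; D means the last 3 symbols are `ppq`. Accept only at D, where the string currently ends in `ppq`.
A 4-state machine:
       p  q 
>  A   B  A 
   B   C  A 
   C   C  D 
 * D   B  A 
(> = start, * = accepting)

start=A; accept=D; A-p>B; A-q>A; B-p>C; B-q>A; C-p>C; C-q>D; D-p>B; D-q>A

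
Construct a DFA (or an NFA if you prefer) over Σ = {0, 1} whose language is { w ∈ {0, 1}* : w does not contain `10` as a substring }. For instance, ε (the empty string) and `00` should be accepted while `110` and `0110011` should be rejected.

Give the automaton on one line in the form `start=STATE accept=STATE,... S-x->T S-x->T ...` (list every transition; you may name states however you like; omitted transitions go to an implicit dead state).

start=q0 accept=q0,q1 q0-0->q0 q0-1->q1 q1-0->q2 q1-1->q1 q2-0->q2 q2-1->q2

This is the complement of 'contains `10`'. Use the same substring-matching states — q0 through q2 holding how much of `10` has just been matched — but flip the accepting set: everything except the trap q2 accepts.
With 3 states:
        0   1  
>* q0   q0  q1 
 * q1   q2  q1 
   q2   q2  q2 
(> = start, * = accepting)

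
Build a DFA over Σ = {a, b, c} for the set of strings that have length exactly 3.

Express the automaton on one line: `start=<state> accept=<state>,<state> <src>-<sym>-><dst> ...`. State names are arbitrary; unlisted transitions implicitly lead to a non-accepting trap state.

start=q0 accept=q3 q0-a->q1 q0-b->q1 q0-c->q1 q1-a->q2 q1-b->q2 q1-c->q2 q2-a->q3 q2-b->q3 q2-c->q3 q3-a->q4 q3-b->q4 q3-c->q4 q4-a->q4 q4-b->q4 q4-c->q4

Count input length up to 4: every symbol moves from q0 toward q4, which means 'more than 3' and absorbs. Accept from {q3}.
With 5 states:
        a   b   c  
>  q0   q1  q1  q1 
   q1   q2  q2  q2 
   q2   q3  q3  q3 
 * q3   q4  q4  q4 
   q4   q4  q4  q4 
(> = start, * = accepting)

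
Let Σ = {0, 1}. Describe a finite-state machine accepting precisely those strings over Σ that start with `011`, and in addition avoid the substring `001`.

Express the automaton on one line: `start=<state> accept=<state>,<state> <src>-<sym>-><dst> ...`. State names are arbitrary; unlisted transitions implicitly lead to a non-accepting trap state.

Handle the two conditions separately and then intersect. The first has 5 states tracking whether the input so far still matches the prefix `011`; the second has 4 states tracking partial matches of the forbidden pattern `001`. A product state is a pair (one from each), accepting exactly when both do.
With 11 states:
          0    1  
>  q0     q1   q2 
   q1     q3   q4 
   q2     q5   q2 
   q3     q3   q6 
   q4     q5   q7 
   q5     q3   q2 
   q6     q6   q6 
 * q7     q8   q7 
 * q8     q9   q7 
 * q9     q9  q10 
   q10   q10  q10 
(> = start, * = accepting)

start=q0 accept=q7,q8,q9 q0-0->q1 q0-1->q2 q1-0->q3 q1-1->q4 q2-0->q5 q2-1->q2 q3-0->q3 q3-1->q6 q4-0->q5 q4-1->q7 q5-0->q3 q5-1->q2 q6-0->q6 q6-1->q6 q7-0->q8 q7-1->q7 q8-0->q9 q8-1->q7 q9-0->q9 q9-1->q10 q10-0->q10 q10-1->q10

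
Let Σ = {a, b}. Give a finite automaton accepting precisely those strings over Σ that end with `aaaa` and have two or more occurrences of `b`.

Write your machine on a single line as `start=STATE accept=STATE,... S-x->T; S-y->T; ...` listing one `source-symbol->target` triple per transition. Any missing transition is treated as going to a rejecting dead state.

start=S0; accept=S17,S19; S0-a->S1; S0-b->S2; S1-a->S3; S1-b->S2; S2-a->S4; S2-b->S5; S3-a->S6; S3-b->S2; S4-a->S7; S4-b->S5; S5-a->S8; S5-b->S9; S6-a->S10; S6-b->S2; S7-a->S11; S7-b->S5; S8-a->S12; S8-b->S9; S9-a->S13; S9-b->S9; S10-a->S10; S10-b->S2; S11-a->S14; S11-b->S5; S12-a->S15; S12-b->S9; S13-a->S16; S13-b->S9; S14-a->S14; S14-b->S5; S15-a->S17; S15-b->S9; S16-a->S18; S16-b->S9; S17-a->S17; S17-b->S9; S18-a->S19; S18-b->S9; S19-a->S19; S19-b->S9

Build one automaton per condition and run them in lockstep. One (5 states) tracks how much of the suffix `aaaa` has currently been matched; the other (4 states) tracks the count of `b`s, saturating at 3. Each combined state is a pair, one component from each; accept when both components accept.
20 states suffice.
          a    b  
>  S0     S1   S2 
   S1     S3   S2 
   S2     S4   S5 
   S3     S6   S2 
   S4     S7   S5 
   S5     S8   S9 
   S6    S10   S2 
   S7    S11   S5 
   S8    S12   S9 
   S9    S13   S9 
   S10   S10   S2 
   S11   S14   S5 
   S12   S15   S9 
   S13   S16   S9 
   S14   S14   S5 
   S15   S17   S9 
   S16   S18   S9 
 * S17   S17   S9 
   S18   S19   S9 
 * S19   S19   S9 
(> = start, * = accepting)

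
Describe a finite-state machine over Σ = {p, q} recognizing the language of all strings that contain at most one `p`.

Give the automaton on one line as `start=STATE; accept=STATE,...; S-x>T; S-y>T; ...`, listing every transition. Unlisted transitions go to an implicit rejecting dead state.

start=A; accept=A,B; A-p>B; A-q>A; B-p>C; B-q>B; C-p>C; C-q>C

Count `p`s, saturating at 2: state A means no `p` yet, B means one `p` seen, C means more than one. Each `p` increments (capped at C); other symbols loop. Accept from {A, B}.
       p  q 
>* A   B  A 
 * B   C  B 
   C   C  C 
(> = start, * = accepting)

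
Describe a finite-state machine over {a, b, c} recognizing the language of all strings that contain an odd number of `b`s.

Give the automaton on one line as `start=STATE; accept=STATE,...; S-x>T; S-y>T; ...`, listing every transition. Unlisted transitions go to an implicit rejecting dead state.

Keep the running count of `b`s modulo 2: each `b` advances along the cycle q0 → q1 → q0 while other symbols loop. Accept at q1.
        a   b   c  
>  q0   q0  q1  q0 
 * q1   q1  q0  q1 
(> = start, * = accepting)

start=q0; accept=q1; q0-a>q0; q0-b>q1; q0-c>q0; q1-a>q1; q1-b>q0; q1-c>q1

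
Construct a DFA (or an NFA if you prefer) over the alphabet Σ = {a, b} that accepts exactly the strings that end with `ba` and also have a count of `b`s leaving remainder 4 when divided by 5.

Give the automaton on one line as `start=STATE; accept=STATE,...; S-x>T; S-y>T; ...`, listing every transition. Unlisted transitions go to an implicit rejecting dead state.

Run two small machines in parallel and take their product. One (3 states) tracks how much of the suffix `ba` has currently been matched; the other (5 states) tracks the count of `b`s modulo 5. Each combined state is a pair, one component from each; accept when both components accept.
With 15 states:
          a    b  
>  q0     q0   q1 
   q1     q2   q3 
   q2     q4   q3 
   q3     q5   q6 
   q4     q4   q3 
   q5     q7   q6 
   q6     q8   q9 
   q7     q7   q6 
   q8    q10   q9 
   q9    q11  q12 
   q10   q10   q9 
 * q11   q13  q12 
   q12   q14   q1 
   q13   q13  q12 
   q14    q0   q1 
(> = start, * = accepting)

start=q0; accept=q11; q0-a>q0; q0-b>q1; q1-a>q2; q1-b>q3; q2-a>q4; q2-b>q3; q3-a>q5; q3-b>q6; q4-a>q4; q4-b>q3; q5-a>q7; q5-b>q6; q6-a>q8; q6-b>q9; q7-a>q7; q7-b>q6; q8-a>q10; q8-b>q9; q9-a>q11; q9-b>q12; q10-a>q10; q10-b>q9; q11-a>q13; q11-b>q12; q12-a>q14; q12-b>q1; q13-a>q13; q13-b>q12; q14-a>q0; q14-b>q1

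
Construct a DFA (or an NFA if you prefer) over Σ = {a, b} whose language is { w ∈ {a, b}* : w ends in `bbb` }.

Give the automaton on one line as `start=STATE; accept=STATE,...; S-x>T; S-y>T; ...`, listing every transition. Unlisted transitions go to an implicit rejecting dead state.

start=S0; accept=S3; S0-a>S0; S0-b>S1; S1-a>S0; S1-b>S2; S2-a>S0; S2-b>S3; S3-a>S0; S3-b>S3

Remember how much of `bbb` the current input suffix matches. State S0 means no match yet; S1 means the last symbol is `b`; S2 means the last 2 symbols are `bb`; S3 means the last 3 symbols are `bbb`. Only S3 accepts. On a mismatch, fall back to the longest proper suffix that is still a prefix of `bbb`.
4 states suffice.
        a   b  
>  S0   S0  S1 
   S1   S0  S2 
   S2   S0  S3 
 * S3   S0  S3 
(> = start, * = accepting)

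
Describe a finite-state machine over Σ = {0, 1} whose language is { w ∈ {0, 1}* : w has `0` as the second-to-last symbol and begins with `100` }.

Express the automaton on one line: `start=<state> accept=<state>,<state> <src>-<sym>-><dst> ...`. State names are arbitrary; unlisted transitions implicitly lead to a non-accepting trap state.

Run two small machines in parallel and take their product. One (7 states) tracks the last 2 symbols read; the other (5 states) tracks whether the input so far still matches the prefix `100`. Each combined state is a pair, one component from each; accept when both components accept. Equivalent product states are then merged.
8 states suffice.
        0   1  
>  q0   q1  q2 
   q1   q1  q1 
   q2   q3  q1 
   q3   q4  q1 
 * q4   q4  q5 
 * q5   q6  q7 
   q6   q4  q5 
   q7   q6  q7 
(> = start, * = accepting)

start=q0 accept=q4,q5 q0-0->q1 q0-1->q2 q1-0->q1 q1-1->q1 q2-0->q3 q2-1->q1 q3-0->q4 q3-1->q1 q4-0->q4 q4-1->q5 q5-0->q6 q5-1->q7 q6-0->q4 q6-1->q5 q7-0->q6 q7-1->q7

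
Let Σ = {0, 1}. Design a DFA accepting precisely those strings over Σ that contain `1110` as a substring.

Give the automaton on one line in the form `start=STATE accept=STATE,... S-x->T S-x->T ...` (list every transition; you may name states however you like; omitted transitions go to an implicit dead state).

Track how much of `1110` has been matched so far: state S0 is no progress, S4 is the absorbing accept state reached once `1110` has occurred. Intermediate states record partial matches; on a mismatch, fall back to the longest reusable overlap.
5 states suffice.
        0   1  
>  S0   S0  S1 
   S1   S0  S2 
   S2   S0  S3 
   S3   S4  S3 
 * S4   S4  S4 
(> = start, * = accepting)

start=S0 accept=S4 S0-0->S0 S0-1->S1 S1-0->S0 S1-1->S2 S2-0->S0 S2-1->S3 S3-0->S4 S3-1->S3 S4-0->S4 S4-1->S4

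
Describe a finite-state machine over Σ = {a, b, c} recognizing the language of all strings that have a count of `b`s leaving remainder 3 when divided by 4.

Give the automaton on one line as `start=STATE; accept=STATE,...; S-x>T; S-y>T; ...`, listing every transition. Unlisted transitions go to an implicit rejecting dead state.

start=S0; accept=S3; S0-a>S0; S0-b>S1; S0-c>S0; S1-a>S1; S1-b>S2; S1-c>S1; S2-a>S2; S2-b>S3; S2-c>S2; S3-a>S3; S3-b>S0; S3-c>S3

The only thing that matters is how many `b`s have appeared, reduced mod 4. Use one state per residue: S0 for 0, …, S3 for 3. Reading `b` moves to the next residue; anything else stays put. S3 is accepting.
With 4 states:
        a   b   c  
>  S0   S0  S1  S0 
   S1   S1  S2  S1 
   S2   S2  S3  S2 
 * S3   S3  S0  S3 
(> = start, * = accepting)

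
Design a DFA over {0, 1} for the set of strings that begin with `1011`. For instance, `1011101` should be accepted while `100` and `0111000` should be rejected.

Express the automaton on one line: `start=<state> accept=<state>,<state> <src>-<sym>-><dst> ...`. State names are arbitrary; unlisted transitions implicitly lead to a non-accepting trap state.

Check the first 4 symbols one by one: S0 through S3 record how many have matched `1011` so far; any wrong symbol goes to the dead state S5. After all 4 match we enter the accepting sink S4.
        0   1  
>  S0   S5  S1 
   S1   S2  S5 
   S2   S5  S3 
   S3   S5  S4 
 * S4   S4  S4 
   S5   S5  S5 
(> = start, * = accepting)

start=S0 accept=S4 S0-0->S5 S0-1->S1 S1-0->S2 S1-1->S5 S2-0->S5 S2-1->S3 S3-0->S5 S3-1->S4 S4-0->S4 S4-1->S4 S5-0->S5 S5-1->S5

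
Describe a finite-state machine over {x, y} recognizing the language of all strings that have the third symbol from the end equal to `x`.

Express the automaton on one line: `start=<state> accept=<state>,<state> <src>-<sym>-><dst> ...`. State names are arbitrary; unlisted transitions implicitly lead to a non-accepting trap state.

start=q0 accept=q7,q8,q9,q10 q0-x->q1 q0-y->q2 q1-x->q3 q1-y->q4 q2-x->q5 q2-y->q6 q3-x->q7 q3-y->q8 q4-x->q9 q4-y->q10 q5-x->q11 q5-y->q12 q6-x->q13 q6-y->q14 q7-x->q7 q7-y->q8 q8-x->q9 q8-y->q10 q9-x->q11 q9-y->q12 q10-x->q13 q10-y->q14 q11-x->q7 q11-y->q8 q12-x->q9 q12-y->q10 q13-x->q11 q13-y->q12 q14-x->q13 q14-y->q14

A DFA must remember the last 3 symbols (since which symbol is third-to-last isn't known until the input ends). Use one state per possible window of the last ≤3 symbols; accept from those whose window starts with `x`.
A 15-state machine:
          x    y  
>  q0     q1   q2 
   q1     q3   q4 
   q2     q5   q6 
   q3     q7   q8 
   q4     q9  q10 
   q5    q11  q12 
   q6    q13  q14 
 * q7     q7   q8 
 * q8     q9  q10 
 * q9    q11  q12 
 * q10   q13  q14 
   q11    q7   q8 
   q12    q9  q10 
   q13   q11  q12 
   q14   q13  q14 
(> = start, * = accepting)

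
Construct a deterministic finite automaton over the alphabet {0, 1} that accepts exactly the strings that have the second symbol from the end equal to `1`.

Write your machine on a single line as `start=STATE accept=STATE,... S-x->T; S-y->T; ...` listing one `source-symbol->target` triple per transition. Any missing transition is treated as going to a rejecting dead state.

Because acceptance depends on a position counted from the end, the machine has to buffer the most recent 2 symbols. Make each state the string of the last up-to-2 symbols read; on input `x` shift the window left and append `x`. Accept when the buffered window has length 2 and begins with `1`.
With 7 states:
        0   1  
>  S0   S1  S2 
   S1   S3  S4 
   S2   S5  S6 
   S3   S3  S4 
   S4   S5  S6 
 * S5   S3  S4 
 * S6   S5  S6 
(> = start, * = accepting)

start=S0; accept=S5,S6; S0-0->S1; S0-1->S2; S1-0->S3; S1-1->S4; S2-0->S5; S2-1->S6; S3-0->S3; S3-1->S4; S4-0->S5; S4-1->S6; S5-0->S3; S5-1->S4; S6-0->S5; S6-1->S6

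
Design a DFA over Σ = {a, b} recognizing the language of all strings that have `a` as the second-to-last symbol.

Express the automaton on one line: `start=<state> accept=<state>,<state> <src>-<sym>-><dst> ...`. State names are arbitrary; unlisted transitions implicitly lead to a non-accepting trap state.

start=S0 accept=S3,S4 S0-a->S1 S0-b->S2 S1-a->S3 S1-b->S4 S2-a->S5 S2-b->S6 S3-a->S3 S3-b->S4 S4-a->S5 S4-b->S6 S5-a->S3 S5-b->S4 S6-a->S5 S6-b->S6

Because acceptance depends on a position counted from the end, the machine has to buffer the most recent 2 symbols. Make each state the string of the last up-to-2 symbols read; on input `x` shift the window left and append `x`. Accept when the buffered window has length 2 and begins with `a`.
A 7-state machine:
        a   b  
>  S0   S1  S2 
   S1   S3  S4 
   S2   S5  S6 
 * S3   S3  S4 
 * S4   S5  S6 
   S5   S3  S4 
   S6   S5  S6 
(> = start, * = accepting)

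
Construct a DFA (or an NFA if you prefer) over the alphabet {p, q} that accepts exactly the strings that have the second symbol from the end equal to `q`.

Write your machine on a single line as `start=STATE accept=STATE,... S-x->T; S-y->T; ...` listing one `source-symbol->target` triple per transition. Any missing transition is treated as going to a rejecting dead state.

start=A; accept=F,G; A-p->B; A-q->C; B-p->D; B-q->E; C-p->F; C-q->G; D-p->D; D-q->E; E-p->F; E-q->G; F-p->D; F-q->E; G-p->F; G-q->G

Because acceptance depends on a position counted from the end, the machine has to buffer the most recent 2 symbols. Make each state the string of the last up-to-2 symbols read; on input `x` shift the window left and append `x`. Accept when the buffered window has length 2 and begins with `q`.
With 7 states:
       p  q 
>  A   B  C 
   B   D  E 
   C   F  G 
   D   D  E 
   E   F  G 
 * F   D  E 
 * G   F  G 
(> = start, * = accepting)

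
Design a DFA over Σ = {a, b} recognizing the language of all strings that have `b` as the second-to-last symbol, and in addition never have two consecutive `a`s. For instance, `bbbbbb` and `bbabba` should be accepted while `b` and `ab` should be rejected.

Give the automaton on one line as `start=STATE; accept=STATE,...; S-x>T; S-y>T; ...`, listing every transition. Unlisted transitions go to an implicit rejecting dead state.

Run two small machines in parallel and take their product. The first has 7 states tracking the last 2 symbols read; the second has 3 states tracking partial matches of the forbidden pattern `aa`. A product state is a pair (one from each), accepting exactly when both do.
10 states suffice.
        a   b  
>  q0   q1  q2 
   q1   q3  q4 
   q2   q5  q6 
   q3   q3  q7 
   q4   q5  q6 
 * q5   q3  q4 
 * q6   q5  q6 
   q7   q8  q9 
   q8   q3  q7 
   q9   q8  q9 
(> = start, * = accepting)

start=q0; accept=q5,q6; q0-a>q1; q0-b>q2; q1-a>q3; q1-b>q4; q2-a>q5; q2-b>q6; q3-a>q3; q3-b>q7; q4-a>q5; q4-b>q6; q5-a>q3; q5-b>q4; q6-a>q5; q6-b>q6; q7-a>q8; q7-b>q9; q8-a>q3; q8-b>q7; q9-a>q8; q9-b>q9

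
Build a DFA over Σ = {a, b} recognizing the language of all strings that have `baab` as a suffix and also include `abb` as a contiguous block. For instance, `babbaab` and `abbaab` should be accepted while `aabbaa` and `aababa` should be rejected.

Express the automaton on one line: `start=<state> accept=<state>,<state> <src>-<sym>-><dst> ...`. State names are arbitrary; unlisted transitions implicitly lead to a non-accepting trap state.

Build one automaton per condition and run them in lockstep. The first has 5 states tracking how much of the suffix `baab` has currently been matched; the second has 4 states tracking whether and how much of `abb` has been seen. A product state is a pair (one from each), accepting exactly when both do.
          a    b  
>  q0     q1   q2 
   q1     q1   q3 
   q2     q4   q2 
   q3     q4   q5 
   q4     q6   q3 
   q5     q7   q5 
   q6     q1   q8 
   q7     q9   q5 
   q8     q4   q5 
   q9    q10  q11 
   q10   q10   q5 
 * q11    q7   q5 
(> = start, * = accepting)

start=q0 accept=q11 q0-a->q1 q0-b->q2 q1-a->q1 q1-b->q3 q2-a->q4 q2-b->q2 q3-a->q4 q3-b->q5 q4-a->q6 q4-b->q3 q5-a->q7 q5-b->q5 q6-a->q1 q6-b->q8 q7-a->q9 q7-b->q5 q8-a->q4 q8-b->q5 q9-a->q10 q9-b->q11 q10-a->q10 q10-b->q5 q11-a->q7 q11-b->q5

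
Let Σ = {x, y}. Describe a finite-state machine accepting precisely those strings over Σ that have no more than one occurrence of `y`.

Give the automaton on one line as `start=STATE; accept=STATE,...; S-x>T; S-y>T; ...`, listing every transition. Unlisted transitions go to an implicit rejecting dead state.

start=S0; accept=S0,S1; S0-x>S0; S0-y>S1; S1-x>S1; S1-y>S2; S2-x>S2; S2-y>S2

Count `y`s, saturating at 2: state S0 means no `y` yet, S1 means one `y` seen, S2 means more than one. Each `y` increments (capped at S2); other symbols loop. Accept from {S0, S1}.
3 states suffice.
        x   y  
>* S0   S0  S1 
 * S1   S1  S2 
   S2   S2  S2 
(> = start, * = accepting)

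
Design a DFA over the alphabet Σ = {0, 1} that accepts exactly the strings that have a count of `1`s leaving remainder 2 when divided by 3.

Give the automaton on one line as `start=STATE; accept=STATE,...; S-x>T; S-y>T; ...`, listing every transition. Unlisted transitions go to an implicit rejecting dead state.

start=s0; accept=s2; s0-0>s0; s0-1>s1; s1-0>s1; s1-1>s2; s2-0>s2; s2-1>s0

The only thing that matters is how many `1`s have appeared, reduced mod 3. Use one state per residue: s0 for 0, …, s2 for 2. Reading `1` moves to the next residue; anything else stays put. s2 is accepting.
A 3-state machine:
        0   1  
>  s0   s0  s1 
   s1   s1  s2 
 * s2   s2  s0 
(> = start, * = accepting)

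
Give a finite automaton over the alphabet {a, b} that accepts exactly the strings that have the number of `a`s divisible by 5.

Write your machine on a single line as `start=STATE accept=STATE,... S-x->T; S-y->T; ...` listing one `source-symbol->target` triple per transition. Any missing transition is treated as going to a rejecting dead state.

Keep the running count of `a`s modulo 5: each `a` advances along the cycle q0 → q1 → q2 → q3 → q4 → q0 while other symbols loop. Accept at q0.
With 5 states:
        a   b  
>* q0   q1  q0 
   q1   q2  q1 
   q2   q3  q2 
   q3   q4  q3 
   q4   q0  q4 
(> = start, * = accepting)

start=q0; accept=q0; q0-a->q1; q0-b->q0; q1-a->q2; q1-b->q1; q2-a->q3; q2-b->q2; q3-a->q4; q3-b->q3; q4-a->q0; q4-b->q4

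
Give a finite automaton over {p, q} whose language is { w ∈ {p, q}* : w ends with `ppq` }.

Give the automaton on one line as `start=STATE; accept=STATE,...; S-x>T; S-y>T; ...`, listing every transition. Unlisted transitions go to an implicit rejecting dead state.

start=s0; accept=s3; s0-p>s1; s0-q>s0; s1-p>s2; s1-q>s0; s2-p>s2; s2-q>s3; s3-p>s1; s3-q>s0

Remember how much of `ppq` the current input suffix matches. State s0 means no match yet; s1 means the last symbol is `p`; s2 means the last 2 symbols are `pp`; s3 means the last 3 symbols are `ppq`. Only s3 accepts. On a mismatch, fall back to the longest proper suffix that is still a prefix of `ppq`.
With 4 states:
        p   q  
>  s0   s1  s0 
   s1   s2  s0 
   s2   s2  s3 
 * s3   s1  s0 
(> = start, * = accepting)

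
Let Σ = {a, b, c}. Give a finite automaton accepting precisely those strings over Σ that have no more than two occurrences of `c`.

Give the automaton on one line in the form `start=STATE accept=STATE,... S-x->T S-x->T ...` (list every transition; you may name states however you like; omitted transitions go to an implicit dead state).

start=s0 accept=s0,s1,s2 s0-a->s0 s0-b->s0 s0-c->s1 s1-a->s1 s1-b->s1 s1-c->s2 s2-a->s2 s2-b->s2 s2-c->s3 s3-a->s3 s3-b->s3 s3-c->s3

Only the number of `c`s matters, and only up to 3. Make a chain s0 → s1 → s2 → s3 advanced by each `c` (with s3 absorbing); every other symbol self-loops. The accepting set is {s0, s1, s2}.
With 4 states:
        a   b   c  
>* s0   s0  s0  s1 
 * s1   s1  s1  s2 
 * s2   s2  s2  s3 
   s3   s3  s3  s3 
(> = start, * = accepting)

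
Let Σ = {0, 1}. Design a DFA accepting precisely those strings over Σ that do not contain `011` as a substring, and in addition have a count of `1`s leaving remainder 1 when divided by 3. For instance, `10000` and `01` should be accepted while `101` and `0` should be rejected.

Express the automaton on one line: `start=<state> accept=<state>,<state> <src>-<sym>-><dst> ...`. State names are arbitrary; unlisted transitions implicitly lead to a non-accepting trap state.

start=q0 accept=q2,q3,q4 q0-0->q1 q0-1->q2 q1-0->q1 q1-1->q3 q2-0->q4 q2-1->q5 q3-0->q4 q3-1->q6 q4-0->q4 q4-1->q7 q5-0->q8 q5-1->q0 q6-0->q6 q6-1->q9 q7-0->q8 q7-1->q9 q8-0->q8 q8-1->q10 q9-0->q9 q9-1->q11 q10-0->q1 q10-1->q11 q11-0->q11 q11-1->q6

Build one automaton per condition and run them in lockstep. One (4 states) tracks partial matches of the forbidden pattern `011`; the other (3 states) tracks the count of `1`s modulo 3. Each combined state is a pair, one component from each; accept when both components accept.
12 states suffice.
          0    1  
>  q0     q1   q2 
   q1     q1   q3 
 * q2     q4   q5 
 * q3     q4   q6 
 * q4     q4   q7 
   q5     q8   q0 
   q6     q6   q9 
   q7     q8   q9 
   q8     q8  q10 
   q9     q9  q11 
   q10    q1  q11 
   q11   q11   q6 
(> = start, * = accepting)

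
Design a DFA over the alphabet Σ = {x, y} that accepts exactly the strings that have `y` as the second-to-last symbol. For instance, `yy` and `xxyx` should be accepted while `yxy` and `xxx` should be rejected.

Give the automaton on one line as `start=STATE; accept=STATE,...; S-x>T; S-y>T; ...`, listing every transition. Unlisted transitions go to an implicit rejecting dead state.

A DFA must remember the last 2 symbols (since which symbol is second-to-last isn't known until the input ends). Use one state per possible window of the last ≤2 symbols; accept from those whose window starts with `y`.
With 7 states:
        x   y  
>  q0   q1  q2 
   q1   q3  q4 
   q2   q5  q6 
   q3   q3  q4 
   q4   q5  q6 
 * q5   q3  q4 
 * q6   q5  q6 
(> = start, * = accepting)

start=q0; accept=q5,q6; q0-x>q1; q0-y>q2; q1-x>q3; q1-y>q4; q2-x>q5; q2-y>q6; q3-x>q3; q3-y>q4; q4-x>q5; q4-y>q6; q5-x>q3; q5-y>q4; q6-x>q5; q6-y>q6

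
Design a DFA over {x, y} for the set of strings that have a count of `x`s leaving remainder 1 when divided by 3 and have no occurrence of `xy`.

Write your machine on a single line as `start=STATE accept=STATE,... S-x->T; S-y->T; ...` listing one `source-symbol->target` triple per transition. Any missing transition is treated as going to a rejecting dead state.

start=S0; accept=S1; S0-x->S1; S0-y->S0; S1-x->S2; S1-y->S3; S2-x->S4; S2-y->S3; S3-x->S3; S3-y->S3; S4-x->S1; S4-y->S3

Run two small machines in parallel and take their product. One (3 states) tracks the count of `x`s modulo 3; the other (3 states) tracks partial matches of the forbidden pattern `xy`. Each combined state is a pair, one component from each; accept when both components accept. After merging equivalent states the machine shrinks.
5 states suffice.
        x   y  
>  S0   S1  S0 
 * S1   S2  S3 
   S2   S4  S3 
   S3   S3  S3 
   S4   S1  S3 
(> = start, * = accepting)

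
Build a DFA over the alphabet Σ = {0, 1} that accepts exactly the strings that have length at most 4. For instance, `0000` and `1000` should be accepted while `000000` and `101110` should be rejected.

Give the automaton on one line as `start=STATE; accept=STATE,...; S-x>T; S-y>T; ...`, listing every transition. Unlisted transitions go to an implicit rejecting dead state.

Count input length up to 5: every symbol moves from q0 toward q5, which means 'more than 4' and absorbs. Accept from {q0, q1, q2, q3, q4}.
        0   1  
>* q0   q1  q1 
 * q1   q2  q2 
 * q2   q3  q3 
 * q3   q4  q4 
 * q4   q5  q5 
   q5   q5  q5 
(> = start, * = accepting)

start=q0; accept=q0,q1,q2,q3,q4; q0-0>q1; q0-1>q1; q1-0>q2; q1-1>q2; q2-0>q3; q2-1>q3; q3-0>q4; q3-1>q4; q4-0>q5; q4-1>q5; q5-0>q5; q5-1>q5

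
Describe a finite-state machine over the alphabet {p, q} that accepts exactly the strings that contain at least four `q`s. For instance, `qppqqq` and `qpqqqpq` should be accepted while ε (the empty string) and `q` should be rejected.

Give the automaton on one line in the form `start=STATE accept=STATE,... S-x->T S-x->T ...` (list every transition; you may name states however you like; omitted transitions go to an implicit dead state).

start=s0 accept=s4,s5 s0-p->s0 s0-q->s1 s1-p->s1 s1-q->s2 s2-p->s2 s2-q->s3 s3-p->s3 s3-q->s4 s4-p->s4 s4-q->s5 s5-p->s5 s5-q->s5

Count `q`s, saturating at 5: states s0 through s4 mean 0 through 4 `q`s seen; s5 means more than 4. Each `q` increments (capped at s5); other symbols loop. Accept from {s4, s5}.
6 states suffice.
        p   q  
>  s0   s0  s1 
   s1   s1  s2 
   s2   s2  s3 
   s3   s3  s4 
 * s4   s4  s5 
 * s5   s5  s5 
(> = start, * = accepting)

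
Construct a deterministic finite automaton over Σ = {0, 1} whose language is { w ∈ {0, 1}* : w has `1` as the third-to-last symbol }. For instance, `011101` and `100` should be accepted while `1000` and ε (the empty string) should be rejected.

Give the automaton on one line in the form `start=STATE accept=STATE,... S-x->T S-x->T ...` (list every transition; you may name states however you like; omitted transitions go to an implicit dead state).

A DFA must remember the last 3 symbols (since which symbol is third-to-last isn't known until the input ends). Use one state per possible window of the last ≤3 symbols; accept from those whose window starts with `1`.
With 15 states:
          0    1  
>  S0     S1   S2 
   S1     S3   S4 
   S2     S5   S6 
   S3     S7   S8 
   S4     S9  S10 
   S5    S11  S12 
   S6    S13  S14 
   S7     S7   S8 
   S8     S9  S10 
   S9    S11  S12 
   S10   S13  S14 
 * S11    S7   S8 
 * S12    S9  S10 
 * S13   S11  S12 
 * S14   S13  S14 
(> = start, * = accepting)

start=S0 accept=S11,S12,S13,S14 S0-0->S1 S0-1->S2 S1-0->S3 S1-1->S4 S2-0->S5 S2-1->S6 S3-0->S7 S3-1->S8 S4-0->S9 S4-1->S10 S5-0->S11 S5-1->S12 S6-0->S13 S6-1->S14 S7-0->S7 S7-1->S8 S8-0->S9 S8-1->S10 S9-0->S11 S9-1->S12 S10-0->S13 S10-1->S14 S11-0->S7 S11-1->S8 S12-0->S9 S12-1->S10 S13-0->S11 S13-1->S12 S14-0->S13 S14-1->S14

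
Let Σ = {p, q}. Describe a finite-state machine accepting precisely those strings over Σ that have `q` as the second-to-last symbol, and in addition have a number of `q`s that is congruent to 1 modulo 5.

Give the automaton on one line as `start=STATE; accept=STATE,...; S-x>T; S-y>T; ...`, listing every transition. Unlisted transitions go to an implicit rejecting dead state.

Build one automaton per condition and run them in lockstep. One (7 states) tracks the last 2 symbols read; the other (5 states) tracks the count of `q`s modulo 5. Each combined state is a pair, one component from each; accept when both components accept. Minimizing collapses redundant product states.
       p  q 
>  A   A  B 
   B   C  D 
 * C   E  D 
   D   D  F 
   E   E  D 
   F   F  G 
   G   G  H 
   H   A  I 
 * I   C  D 
(> = start, * = accepting)

start=A; accept=C,I; A-p>A; A-q>B; B-p>C; B-q>D; C-p>E; C-q>D; D-p>D; D-q>F; E-p>E; E-q>D; F-p>F; F-q>G; G-p>G; G-q>H; H-p>A; H-q>I; I-p>C; I-q>D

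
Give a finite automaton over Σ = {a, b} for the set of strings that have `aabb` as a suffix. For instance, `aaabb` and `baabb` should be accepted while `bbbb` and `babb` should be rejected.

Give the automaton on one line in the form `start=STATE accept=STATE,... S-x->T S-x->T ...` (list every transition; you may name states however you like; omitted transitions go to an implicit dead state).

start=q0 accept=q4 q0-a->q1 q0-b->q0 q1-a->q2 q1-b->q0 q2-a->q2 q2-b->q3 q3-a->q1 q3-b->q4 q4-a->q1 q4-b->q0

Remember how much of `aabb` the current input suffix matches. State q0 means no match yet; q1 means the last symbol is `a`; q2 means the last 2 symbols are `aa`; q3 means the last 3 symbols are `aab`; q4 means the last 4 symbols are `aabb`. Only q4 accepts. On a mismatch, fall back to the longest proper suffix that is still a prefix of `aabb`.
        a   b  
>  q0   q1  q0 
   q1   q2  q0 
   q2   q2  q3 
   q3   q1  q4 
 * q4   q1  q0 
(> = start, * = accepting)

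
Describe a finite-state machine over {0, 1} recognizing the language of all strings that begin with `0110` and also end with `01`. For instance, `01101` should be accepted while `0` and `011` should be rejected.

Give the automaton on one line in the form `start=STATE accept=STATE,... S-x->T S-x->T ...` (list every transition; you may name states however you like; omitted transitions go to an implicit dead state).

start=S0 accept=S6 S0-0->S1 S0-1->S2 S1-0->S2 S1-1->S3 S2-0->S2 S2-1->S2 S3-0->S2 S3-1->S4 S4-0->S5 S4-1->S2 S5-0->S5 S5-1->S6 S6-0->S5 S6-1->S7 S7-0->S5 S7-1->S7

Build one automaton per condition and run them in lockstep. One (6 states) tracks whether the input so far still matches the prefix `0110`; the other (3 states) tracks how much of the suffix `01` has currently been matched. Each combined state is a pair, one component from each; accept when both components accept. After merging equivalent states the machine shrinks.
An 8-state machine:
        0   1  
>  S0   S1  S2 
   S1   S2  S3 
   S2   S2  S2 
   S3   S2  S4 
   S4   S5  S2 
   S5   S5  S6 
 * S6   S5  S7 
   S7   S5  S7 
(> = start, * = accepting)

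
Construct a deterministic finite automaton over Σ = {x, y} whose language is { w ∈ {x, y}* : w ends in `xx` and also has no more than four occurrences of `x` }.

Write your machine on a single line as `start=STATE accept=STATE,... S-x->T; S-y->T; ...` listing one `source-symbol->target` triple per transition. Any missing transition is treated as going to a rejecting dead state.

start=A; accept=C,E,H; A-x->B; A-y->A; B-x->C; B-y->D; C-x->E; C-y->F; D-x->G; D-y->D; E-x->H; E-y->I; F-x->J; F-y->F; G-x->E; G-y->F; H-x->I; H-y->I; I-x->I; I-y->I; J-x->H; J-y->I

Handle the two conditions separately and then intersect. One (3 states) tracks how much of the suffix `xx` has currently been matched; the other (6 states) tracks the count of `x`s, saturating at 5. Each combined state is a pair, one component from each; accept when both components accept. After merging equivalent states the machine shrinks.
       x  y 
>  A   B  A 
   B   C  D 
 * C   E  F 
   D   G  D 
 * E   H  I 
   F   J  F 
   G   E  F 
 * H   I  I 
   I   I  I 
   J   H  I 
(> = start, * = accepting)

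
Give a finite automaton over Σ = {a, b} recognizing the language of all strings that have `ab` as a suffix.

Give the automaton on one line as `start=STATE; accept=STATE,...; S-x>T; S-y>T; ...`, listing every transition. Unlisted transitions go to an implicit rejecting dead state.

start=S0; accept=S2; S0-a>S1; S0-b>S0; S1-a>S1; S1-b>S2; S2-a>S1; S2-b>S0

Remember how much of `ab` the current input suffix matches. State S0 means no match yet; S1 means the last symbol is `a`; S2 means the last 2 symbols are `ab`. Only S2 accepts. On a mismatch, fall back to the longest proper suffix that is still a prefix of `ab`.
A 3-state machine:
        a   b  
>  S0   S1  S0 
   S1   S1  S2 
 * S2   S1  S0 
(> = start, * = accepting)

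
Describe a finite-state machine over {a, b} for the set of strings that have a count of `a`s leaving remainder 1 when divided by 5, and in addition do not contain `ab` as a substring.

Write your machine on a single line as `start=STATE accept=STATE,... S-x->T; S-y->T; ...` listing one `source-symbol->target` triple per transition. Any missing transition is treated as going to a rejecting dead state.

start=q0; accept=q1; q0-a->q1; q0-b->q0; q1-a->q2; q1-b->q3; q2-a->q4; q2-b->q3; q3-a->q3; q3-b->q3; q4-a->q5; q4-b->q3; q5-a->q6; q5-b->q3; q6-a->q1; q6-b->q3

Handle the two conditions separately and then intersect. The first has 5 states tracking the count of `a`s modulo 5; the second has 3 states tracking partial matches of the forbidden pattern `ab`. A product state is a pair (one from each), accepting exactly when both do. Equivalent product states are then merged.
7 states suffice.
        a   b  
>  q0   q1  q0 
 * q1   q2  q3 
   q2   q4  q3 
   q3   q3  q3 
   q4   q5  q3 
   q5   q6  q3 
   q6   q1  q3 
(> = start, * = accepting)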